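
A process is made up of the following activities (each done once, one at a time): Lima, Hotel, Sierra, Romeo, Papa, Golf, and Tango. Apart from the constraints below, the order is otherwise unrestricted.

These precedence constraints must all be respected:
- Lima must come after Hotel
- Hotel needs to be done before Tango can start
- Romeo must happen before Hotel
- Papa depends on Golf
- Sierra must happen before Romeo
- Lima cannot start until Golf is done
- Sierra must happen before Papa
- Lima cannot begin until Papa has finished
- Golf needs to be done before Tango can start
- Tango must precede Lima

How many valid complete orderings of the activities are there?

13

The activities with no prerequisites are Sierra, Golf; any of them can be placed first.
Enumerating by repeatedly choosing an available activity (one whose prerequisites are all placed) gives 13 distinct complete orderings.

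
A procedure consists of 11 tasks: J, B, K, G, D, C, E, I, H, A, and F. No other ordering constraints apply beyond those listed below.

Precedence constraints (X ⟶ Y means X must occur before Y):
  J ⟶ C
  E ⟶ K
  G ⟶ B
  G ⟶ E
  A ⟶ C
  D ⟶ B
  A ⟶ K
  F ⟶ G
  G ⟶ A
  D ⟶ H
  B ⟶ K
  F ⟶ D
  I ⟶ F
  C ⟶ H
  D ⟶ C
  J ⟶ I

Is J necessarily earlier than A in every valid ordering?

Yes

Chaining the stated constraints: J → I → F → G → A.
That forces J before A in every valid schedule.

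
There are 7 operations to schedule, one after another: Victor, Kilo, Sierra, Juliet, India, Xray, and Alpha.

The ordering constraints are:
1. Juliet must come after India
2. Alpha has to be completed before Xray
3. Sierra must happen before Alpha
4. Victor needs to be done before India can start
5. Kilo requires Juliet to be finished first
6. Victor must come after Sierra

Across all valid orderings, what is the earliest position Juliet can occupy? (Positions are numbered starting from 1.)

Working backwards through the constraints from Juliet, its full set of required predecessors is Victor, Sierra, India — 3 of them.
So at minimum 3 operations come before Juliet, putting Juliet no earlier than position 4. That position is achievable by scheduling exactly those predecessors first.

4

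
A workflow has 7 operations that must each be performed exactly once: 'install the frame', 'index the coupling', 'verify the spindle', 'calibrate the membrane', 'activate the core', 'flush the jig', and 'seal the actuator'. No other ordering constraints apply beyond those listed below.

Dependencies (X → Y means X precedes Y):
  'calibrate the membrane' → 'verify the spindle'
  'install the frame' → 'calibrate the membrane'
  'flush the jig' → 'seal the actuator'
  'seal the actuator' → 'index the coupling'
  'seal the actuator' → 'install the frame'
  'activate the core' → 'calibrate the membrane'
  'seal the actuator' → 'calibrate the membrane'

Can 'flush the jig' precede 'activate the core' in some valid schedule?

Yes

No chain of constraints runs from 'activate the core' to 'flush the jig', so 'activate the core' is not required to come first.
So a valid ordering placing 'flush the jig' earlier than 'activate the core' exists.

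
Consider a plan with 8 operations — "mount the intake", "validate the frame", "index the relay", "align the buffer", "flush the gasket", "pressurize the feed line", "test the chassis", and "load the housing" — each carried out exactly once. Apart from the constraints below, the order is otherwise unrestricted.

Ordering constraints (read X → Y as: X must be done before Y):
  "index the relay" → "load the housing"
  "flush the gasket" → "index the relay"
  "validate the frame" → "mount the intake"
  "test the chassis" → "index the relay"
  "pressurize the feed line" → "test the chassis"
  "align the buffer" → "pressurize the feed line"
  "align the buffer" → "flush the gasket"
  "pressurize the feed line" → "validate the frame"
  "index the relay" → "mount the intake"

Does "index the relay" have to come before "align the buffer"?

No

There is a chain "align the buffer" → "flush the gasket" → "index the relay", which puts "align the buffer" before "index the relay".
So "index the relay" does not have to come before "align the buffer" — it cannot.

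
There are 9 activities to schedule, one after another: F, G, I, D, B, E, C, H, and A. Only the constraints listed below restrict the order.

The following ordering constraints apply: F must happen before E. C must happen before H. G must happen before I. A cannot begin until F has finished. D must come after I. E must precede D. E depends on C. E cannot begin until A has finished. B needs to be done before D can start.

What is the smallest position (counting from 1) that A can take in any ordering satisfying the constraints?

2

Working backwards through the constraints from A, its only required predecessor is F.
So at minimum 1 activity comes before A, putting A no earlier than position 2. That position is achievable by scheduling exactly that predecessor first.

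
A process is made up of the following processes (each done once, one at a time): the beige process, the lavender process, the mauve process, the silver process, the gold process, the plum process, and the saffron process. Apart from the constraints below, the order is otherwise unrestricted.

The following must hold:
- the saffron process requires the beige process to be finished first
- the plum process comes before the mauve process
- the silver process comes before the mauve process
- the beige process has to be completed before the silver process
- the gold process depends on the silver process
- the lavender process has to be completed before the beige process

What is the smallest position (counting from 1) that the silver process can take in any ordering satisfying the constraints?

Working backwards through the constraints from the silver process, its full set of required predecessors is the beige process, the lavender process — 2 of them.
With 2 mandatory predecessors, the earliest the silver process can sit is position 2+1 = 3, and placing just those 2 first achieves it.

3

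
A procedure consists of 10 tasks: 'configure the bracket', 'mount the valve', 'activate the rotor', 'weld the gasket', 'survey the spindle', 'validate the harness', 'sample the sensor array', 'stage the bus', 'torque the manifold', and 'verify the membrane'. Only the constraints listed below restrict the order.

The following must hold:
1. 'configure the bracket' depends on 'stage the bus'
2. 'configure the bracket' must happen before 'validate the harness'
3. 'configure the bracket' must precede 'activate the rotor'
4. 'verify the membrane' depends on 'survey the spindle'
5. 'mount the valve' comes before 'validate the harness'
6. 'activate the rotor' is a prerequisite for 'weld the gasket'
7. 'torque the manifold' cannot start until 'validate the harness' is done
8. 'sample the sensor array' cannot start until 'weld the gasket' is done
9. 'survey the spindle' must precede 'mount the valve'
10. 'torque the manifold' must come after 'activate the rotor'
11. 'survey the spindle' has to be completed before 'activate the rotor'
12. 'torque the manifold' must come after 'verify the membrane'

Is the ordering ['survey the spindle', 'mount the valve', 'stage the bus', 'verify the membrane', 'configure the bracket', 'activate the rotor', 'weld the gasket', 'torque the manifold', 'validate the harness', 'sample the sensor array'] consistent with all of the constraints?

No

The sequence places 'torque the manifold' ahead of 'validate the harness'.
That contradicts the constraint that 'validate the harness' must precede 'torque the manifold'.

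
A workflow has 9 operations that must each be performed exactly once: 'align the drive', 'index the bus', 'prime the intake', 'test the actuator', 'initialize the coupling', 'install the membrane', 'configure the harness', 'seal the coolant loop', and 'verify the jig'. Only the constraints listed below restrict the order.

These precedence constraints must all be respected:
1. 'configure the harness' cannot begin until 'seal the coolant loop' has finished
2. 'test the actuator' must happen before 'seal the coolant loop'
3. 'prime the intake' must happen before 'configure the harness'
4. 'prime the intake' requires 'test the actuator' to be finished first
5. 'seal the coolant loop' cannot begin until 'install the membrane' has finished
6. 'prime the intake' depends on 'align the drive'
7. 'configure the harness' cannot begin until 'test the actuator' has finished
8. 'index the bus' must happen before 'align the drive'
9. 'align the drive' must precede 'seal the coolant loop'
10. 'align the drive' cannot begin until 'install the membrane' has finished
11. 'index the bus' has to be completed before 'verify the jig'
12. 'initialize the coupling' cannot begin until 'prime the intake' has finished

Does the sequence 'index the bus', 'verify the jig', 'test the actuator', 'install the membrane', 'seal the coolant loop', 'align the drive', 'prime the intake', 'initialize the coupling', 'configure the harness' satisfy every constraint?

No

The sequence places 'seal the coolant loop' ahead of 'align the drive'.
Since 'align the drive' is required before 'seal the coolant loop', the ordering is invalid.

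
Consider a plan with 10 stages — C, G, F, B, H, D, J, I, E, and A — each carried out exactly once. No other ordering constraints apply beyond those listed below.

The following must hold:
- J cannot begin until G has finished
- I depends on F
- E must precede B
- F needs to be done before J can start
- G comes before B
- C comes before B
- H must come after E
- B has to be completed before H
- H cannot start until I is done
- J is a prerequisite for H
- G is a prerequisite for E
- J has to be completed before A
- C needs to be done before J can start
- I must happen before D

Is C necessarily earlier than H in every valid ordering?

Yes

There is a constraint chain C → B → H.
That forces C before H in every valid schedule.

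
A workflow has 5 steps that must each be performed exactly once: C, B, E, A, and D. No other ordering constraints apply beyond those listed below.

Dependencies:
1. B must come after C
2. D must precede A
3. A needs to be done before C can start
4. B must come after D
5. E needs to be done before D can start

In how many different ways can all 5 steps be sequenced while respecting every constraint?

1

Only E has no prerequisites, so it must go first.
Continuing from there, at each step only one step has all its prerequisites placed, so the ordering is fully determined — there is exactly 1.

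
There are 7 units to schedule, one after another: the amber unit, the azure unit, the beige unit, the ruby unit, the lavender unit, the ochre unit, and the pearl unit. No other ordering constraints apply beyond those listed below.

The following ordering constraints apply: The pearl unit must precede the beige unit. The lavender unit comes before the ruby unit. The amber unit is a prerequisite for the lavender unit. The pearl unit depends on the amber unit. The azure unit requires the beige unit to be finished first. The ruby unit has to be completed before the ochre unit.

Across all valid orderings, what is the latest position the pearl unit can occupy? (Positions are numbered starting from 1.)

5

The units that are forced after the pearl unit, directly or by a chain of constraints, are the azure unit, the beige unit. That's 2 units.
With 2 mandatory successors out of 7 units total, the latest slot for the pearl unit is 7−2 = 5, and it's reachable by doing all non-successors before the pearl unit.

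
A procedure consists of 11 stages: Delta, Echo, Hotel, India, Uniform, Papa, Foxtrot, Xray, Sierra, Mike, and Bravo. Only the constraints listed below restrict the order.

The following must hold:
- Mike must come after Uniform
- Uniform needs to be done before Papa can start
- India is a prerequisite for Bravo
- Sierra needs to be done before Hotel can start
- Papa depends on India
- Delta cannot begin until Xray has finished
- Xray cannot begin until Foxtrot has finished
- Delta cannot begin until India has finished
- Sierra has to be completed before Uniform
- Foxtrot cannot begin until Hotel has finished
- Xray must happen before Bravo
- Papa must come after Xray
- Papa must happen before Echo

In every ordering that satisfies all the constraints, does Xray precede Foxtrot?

The constraints actually force Foxtrot before Xray (via Foxtrot → Xray), not the other way around.
So Xray does not have to come before Foxtrot — it cannot.

No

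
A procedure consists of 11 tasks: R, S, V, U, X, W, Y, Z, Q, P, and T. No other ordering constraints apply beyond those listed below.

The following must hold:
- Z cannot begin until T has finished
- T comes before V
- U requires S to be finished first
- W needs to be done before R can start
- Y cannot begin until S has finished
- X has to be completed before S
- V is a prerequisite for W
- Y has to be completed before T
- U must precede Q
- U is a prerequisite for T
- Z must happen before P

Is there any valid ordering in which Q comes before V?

No chain of constraints runs from V to Q, so V is not required to come first.
That means at least one valid schedule has Q before V.

Yes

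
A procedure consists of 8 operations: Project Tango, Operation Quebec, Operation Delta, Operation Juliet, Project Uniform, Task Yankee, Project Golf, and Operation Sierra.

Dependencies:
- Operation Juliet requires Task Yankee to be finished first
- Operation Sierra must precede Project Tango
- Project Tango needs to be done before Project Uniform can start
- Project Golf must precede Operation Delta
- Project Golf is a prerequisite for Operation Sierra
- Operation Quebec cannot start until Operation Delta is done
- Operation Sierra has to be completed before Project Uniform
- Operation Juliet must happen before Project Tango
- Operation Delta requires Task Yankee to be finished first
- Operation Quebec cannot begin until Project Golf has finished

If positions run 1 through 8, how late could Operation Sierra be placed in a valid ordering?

The operations that are forced after Operation Sierra, directly or by a chain of constraints, are Project Tango, Project Uniform. That's 2 operations.
With 2 mandatory successors out of 8 operations total, the latest slot for Operation Sierra is 8−2 = 6, and it's reachable by doing all non-successors before Operation Sierra.

6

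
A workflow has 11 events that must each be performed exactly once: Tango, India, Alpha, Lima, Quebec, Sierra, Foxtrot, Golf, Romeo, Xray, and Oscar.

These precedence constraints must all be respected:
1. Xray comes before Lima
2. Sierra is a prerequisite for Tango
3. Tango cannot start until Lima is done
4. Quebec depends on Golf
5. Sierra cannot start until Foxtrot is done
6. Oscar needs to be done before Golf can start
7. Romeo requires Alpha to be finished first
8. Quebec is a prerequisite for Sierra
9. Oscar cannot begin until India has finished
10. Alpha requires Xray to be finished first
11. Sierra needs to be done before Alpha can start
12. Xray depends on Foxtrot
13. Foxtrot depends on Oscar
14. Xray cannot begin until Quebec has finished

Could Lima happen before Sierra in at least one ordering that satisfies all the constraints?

The constraints leave Lima and Sierra unordered relative to each other; nothing requires Sierra earlier.
That means at least one valid schedule has Lima before Sierra.

Yes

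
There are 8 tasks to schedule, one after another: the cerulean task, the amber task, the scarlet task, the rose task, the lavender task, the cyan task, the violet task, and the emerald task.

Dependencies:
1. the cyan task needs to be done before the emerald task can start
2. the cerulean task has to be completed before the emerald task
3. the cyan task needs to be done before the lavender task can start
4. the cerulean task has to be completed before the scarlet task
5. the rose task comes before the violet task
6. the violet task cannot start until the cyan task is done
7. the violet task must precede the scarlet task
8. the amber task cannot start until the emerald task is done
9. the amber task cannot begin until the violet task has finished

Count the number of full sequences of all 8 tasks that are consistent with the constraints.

245

3 tasks have no prerequisites (the cerulean task, the rose task, the cyan task), so any of them could come first.
Systematically extending each partial ordering one task at a time and counting, there are 245 complete orderings.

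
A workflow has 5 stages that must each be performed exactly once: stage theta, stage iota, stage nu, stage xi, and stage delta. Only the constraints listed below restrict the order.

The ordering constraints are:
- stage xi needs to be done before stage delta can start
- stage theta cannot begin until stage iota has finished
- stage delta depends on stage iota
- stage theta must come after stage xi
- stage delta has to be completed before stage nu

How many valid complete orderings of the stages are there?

The stages with no prerequisites are stage iota, stage xi; any of them can be placed first.
Systematically extending each partial ordering one stage at a time and counting, there are 6 complete orderings.

6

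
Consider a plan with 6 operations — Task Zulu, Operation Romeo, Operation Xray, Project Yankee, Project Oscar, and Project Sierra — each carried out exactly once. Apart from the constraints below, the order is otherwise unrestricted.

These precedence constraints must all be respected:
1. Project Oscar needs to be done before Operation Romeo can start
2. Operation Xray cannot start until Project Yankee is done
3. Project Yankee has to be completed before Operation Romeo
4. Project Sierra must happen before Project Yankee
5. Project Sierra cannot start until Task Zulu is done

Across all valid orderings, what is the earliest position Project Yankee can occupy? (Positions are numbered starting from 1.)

The operations that are forced before Project Yankee, directly or transitively, are Task Zulu, Project Sierra. That's 2 operations.
With 2 mandatory predecessors, the earliest Project Yankee can sit is position 2+1 = 3, and placing just those 2 first achieves it.

3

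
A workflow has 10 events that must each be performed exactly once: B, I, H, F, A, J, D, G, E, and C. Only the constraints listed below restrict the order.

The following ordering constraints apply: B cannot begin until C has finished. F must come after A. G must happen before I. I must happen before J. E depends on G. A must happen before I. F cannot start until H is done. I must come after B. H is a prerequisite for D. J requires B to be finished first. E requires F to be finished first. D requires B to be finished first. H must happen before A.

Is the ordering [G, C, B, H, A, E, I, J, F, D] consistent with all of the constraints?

No

In the proposed order, E appears before F.
But one of the constraints requires F before E, so this ordering violates it.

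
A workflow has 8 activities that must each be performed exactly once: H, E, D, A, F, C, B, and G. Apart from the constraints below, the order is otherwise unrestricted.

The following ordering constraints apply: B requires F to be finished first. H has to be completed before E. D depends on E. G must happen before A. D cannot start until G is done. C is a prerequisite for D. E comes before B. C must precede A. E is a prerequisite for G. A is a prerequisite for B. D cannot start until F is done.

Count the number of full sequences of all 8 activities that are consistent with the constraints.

68

The activities with no prerequisites are H, F, C; any of them can be placed first.
Systematically extending each partial ordering one activity at a time and counting, there are 68 complete orderings.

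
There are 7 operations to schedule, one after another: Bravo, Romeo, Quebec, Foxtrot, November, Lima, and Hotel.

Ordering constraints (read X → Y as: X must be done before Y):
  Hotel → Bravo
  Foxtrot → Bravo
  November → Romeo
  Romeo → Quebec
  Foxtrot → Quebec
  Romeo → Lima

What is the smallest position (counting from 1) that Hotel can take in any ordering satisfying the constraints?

Hotel has no prerequisites at all, so it can go in position 1.

1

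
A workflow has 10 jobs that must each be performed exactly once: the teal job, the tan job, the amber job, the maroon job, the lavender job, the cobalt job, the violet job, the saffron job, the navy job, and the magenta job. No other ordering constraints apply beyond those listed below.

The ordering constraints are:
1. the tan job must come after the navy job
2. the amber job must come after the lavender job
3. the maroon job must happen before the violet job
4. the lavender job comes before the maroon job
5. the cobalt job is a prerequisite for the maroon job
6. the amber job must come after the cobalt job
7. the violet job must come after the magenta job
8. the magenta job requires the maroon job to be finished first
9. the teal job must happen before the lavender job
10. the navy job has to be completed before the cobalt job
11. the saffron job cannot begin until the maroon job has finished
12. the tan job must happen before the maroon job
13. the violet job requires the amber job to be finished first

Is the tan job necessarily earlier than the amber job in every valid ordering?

No

No chain of constraints connects the tan job to the amber job in either direction.
A valid ordering placing the amber job before the tan job exists, so the answer is no.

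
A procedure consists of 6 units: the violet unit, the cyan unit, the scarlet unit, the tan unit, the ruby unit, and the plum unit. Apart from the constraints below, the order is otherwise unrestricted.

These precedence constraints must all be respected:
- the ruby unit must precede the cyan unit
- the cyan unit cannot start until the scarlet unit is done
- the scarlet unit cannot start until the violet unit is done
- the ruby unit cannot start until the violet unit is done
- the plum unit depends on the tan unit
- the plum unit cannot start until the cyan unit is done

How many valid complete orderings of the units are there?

10

The units with no prerequisites are the violet unit, the tan unit; any of them can be placed first.
Systematically extending each partial ordering one unit at a time and counting, there are 10 complete orderings.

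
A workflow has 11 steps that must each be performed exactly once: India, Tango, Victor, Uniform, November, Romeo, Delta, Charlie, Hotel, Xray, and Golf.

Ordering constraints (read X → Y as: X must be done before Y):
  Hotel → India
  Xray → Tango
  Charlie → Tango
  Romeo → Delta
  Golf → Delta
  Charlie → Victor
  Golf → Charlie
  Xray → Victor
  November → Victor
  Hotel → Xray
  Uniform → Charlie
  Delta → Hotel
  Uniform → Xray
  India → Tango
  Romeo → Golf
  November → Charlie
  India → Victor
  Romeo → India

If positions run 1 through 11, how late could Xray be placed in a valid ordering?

9

The steps that are forced after Xray, directly or by a chain of constraints, are Tango, Victor. That's 2 steps.
With 2 mandatory successors out of 11 steps total, the latest slot for Xray is 11−2 = 9, and it's reachable by doing all non-successors before Xray.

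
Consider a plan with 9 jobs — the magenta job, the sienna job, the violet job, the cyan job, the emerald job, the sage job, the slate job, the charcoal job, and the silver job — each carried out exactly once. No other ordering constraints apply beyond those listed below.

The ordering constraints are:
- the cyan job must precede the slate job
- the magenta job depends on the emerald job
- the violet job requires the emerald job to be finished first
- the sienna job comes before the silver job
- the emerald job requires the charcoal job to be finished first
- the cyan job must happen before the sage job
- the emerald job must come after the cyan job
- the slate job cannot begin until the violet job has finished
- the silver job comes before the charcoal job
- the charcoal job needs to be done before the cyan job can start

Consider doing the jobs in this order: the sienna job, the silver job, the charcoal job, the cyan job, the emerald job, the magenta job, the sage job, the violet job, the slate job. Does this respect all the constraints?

Yes

Checking each listed constraint against this order: for instance, the cyan job is in position 4 and the slate job in position 9, so that constraint holds — and the remaining constraints check out the same way.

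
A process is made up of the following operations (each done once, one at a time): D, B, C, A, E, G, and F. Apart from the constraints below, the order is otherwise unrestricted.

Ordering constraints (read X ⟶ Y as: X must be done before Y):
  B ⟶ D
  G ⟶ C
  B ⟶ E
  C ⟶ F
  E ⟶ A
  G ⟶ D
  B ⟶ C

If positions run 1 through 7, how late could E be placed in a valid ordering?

6

Following the constraints forward from E, its only required successor is A.
With 1 mandatory successor out of 7 operations total, the latest slot for E is 7−1 = 6, and it's reachable by doing all non-successors before E.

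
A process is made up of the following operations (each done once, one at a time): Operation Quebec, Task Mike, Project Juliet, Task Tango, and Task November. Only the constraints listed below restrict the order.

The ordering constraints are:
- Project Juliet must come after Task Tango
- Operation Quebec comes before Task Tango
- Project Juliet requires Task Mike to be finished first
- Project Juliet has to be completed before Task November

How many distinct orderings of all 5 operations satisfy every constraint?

2 operations have no prerequisites (Operation Quebec, Task Mike), so any of them could come first.
Counting all ways to extend the partial order to a total order gives 3.

3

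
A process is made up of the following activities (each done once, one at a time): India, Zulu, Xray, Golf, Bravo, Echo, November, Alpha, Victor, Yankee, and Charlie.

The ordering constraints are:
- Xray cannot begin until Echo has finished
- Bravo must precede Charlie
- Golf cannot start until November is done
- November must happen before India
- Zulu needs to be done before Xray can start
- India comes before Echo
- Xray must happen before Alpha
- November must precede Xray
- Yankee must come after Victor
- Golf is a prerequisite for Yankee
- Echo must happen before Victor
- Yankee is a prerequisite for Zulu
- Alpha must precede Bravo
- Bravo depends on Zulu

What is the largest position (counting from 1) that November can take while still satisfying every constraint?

1

Following every chain forward from November, the activities that must come later are India, Zulu, Xray, Golf, Bravo, Echo, Alpha, Victor, Yankee, Charlie — 10 of them.
With 10 mandatory successors out of 11 activities total, the latest slot for November is 11−10 = 1, and it's reachable by doing all non-successors before November.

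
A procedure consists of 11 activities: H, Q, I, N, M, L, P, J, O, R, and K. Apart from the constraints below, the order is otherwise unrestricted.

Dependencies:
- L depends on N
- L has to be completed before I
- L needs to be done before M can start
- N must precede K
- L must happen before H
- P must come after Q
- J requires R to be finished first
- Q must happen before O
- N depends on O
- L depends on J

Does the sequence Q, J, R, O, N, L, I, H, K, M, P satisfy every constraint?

In the proposed order, J appears before R.
That contradicts the constraint that R must precede J.

No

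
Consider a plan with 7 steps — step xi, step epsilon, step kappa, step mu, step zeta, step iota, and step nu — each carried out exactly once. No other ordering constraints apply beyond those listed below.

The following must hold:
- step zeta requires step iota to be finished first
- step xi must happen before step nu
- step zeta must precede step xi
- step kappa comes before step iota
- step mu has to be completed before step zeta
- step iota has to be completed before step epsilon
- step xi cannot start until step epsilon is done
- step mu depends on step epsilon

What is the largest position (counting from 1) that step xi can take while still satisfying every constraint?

6

The only step forced after step xi (directly or by a chain) is step nu.
So at least 1 step follows step xi, putting step xi no later than position 6. That position is achievable by scheduling everything else first.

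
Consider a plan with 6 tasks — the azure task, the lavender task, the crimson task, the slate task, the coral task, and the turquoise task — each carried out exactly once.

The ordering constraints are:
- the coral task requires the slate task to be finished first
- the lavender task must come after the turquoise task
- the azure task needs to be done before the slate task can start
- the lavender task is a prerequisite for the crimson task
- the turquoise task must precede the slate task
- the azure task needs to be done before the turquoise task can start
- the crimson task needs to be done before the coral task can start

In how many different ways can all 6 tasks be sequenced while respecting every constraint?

3

The azure task is the only task with nothing required before it, so every ordering starts there.
Enumerating by repeatedly choosing an available task (one whose prerequisites are all placed) gives 3 distinct complete orderings.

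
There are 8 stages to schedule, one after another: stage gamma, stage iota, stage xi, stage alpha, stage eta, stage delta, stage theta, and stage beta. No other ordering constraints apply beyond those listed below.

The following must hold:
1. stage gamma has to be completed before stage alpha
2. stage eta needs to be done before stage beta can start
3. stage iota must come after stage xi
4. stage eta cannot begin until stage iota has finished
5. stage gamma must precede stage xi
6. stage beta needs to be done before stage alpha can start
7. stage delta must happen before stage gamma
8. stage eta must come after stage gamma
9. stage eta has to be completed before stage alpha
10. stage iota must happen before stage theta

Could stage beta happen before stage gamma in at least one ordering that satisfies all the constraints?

No

There is a dependency chain stage gamma → stage eta → stage beta, so stage beta always comes after stage gamma.
Hence stage beta can never be scheduled before stage gamma.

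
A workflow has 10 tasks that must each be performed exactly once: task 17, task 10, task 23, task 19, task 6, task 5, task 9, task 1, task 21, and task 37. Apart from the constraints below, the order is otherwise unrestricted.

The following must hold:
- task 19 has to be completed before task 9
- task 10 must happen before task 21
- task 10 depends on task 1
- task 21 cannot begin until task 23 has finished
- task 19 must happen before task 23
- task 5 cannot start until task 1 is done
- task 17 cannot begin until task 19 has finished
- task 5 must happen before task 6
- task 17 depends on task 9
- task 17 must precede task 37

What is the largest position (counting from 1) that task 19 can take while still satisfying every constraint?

5

Following every chain forward from task 19, the tasks that must come later are task 17, task 23, task 9, task 21, task 37 — 5 of them.
So at least 5 tasks follow task 19, putting task 19 no later than position 5. That position is achievable by scheduling everything else first.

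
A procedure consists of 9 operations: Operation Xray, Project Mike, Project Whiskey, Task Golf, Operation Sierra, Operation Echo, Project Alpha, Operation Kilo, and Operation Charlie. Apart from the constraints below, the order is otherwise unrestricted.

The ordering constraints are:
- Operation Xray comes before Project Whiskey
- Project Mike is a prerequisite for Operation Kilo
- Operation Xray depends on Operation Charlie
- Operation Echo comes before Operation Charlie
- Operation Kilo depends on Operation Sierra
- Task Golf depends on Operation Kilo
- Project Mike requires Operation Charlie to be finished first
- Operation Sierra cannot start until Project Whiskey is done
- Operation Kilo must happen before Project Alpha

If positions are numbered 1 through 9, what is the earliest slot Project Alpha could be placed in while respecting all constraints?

The operations that are forced before Project Alpha, directly or transitively, are Operation Xray, Project Mike, Project Whiskey, Operation Sierra, Operation Echo, Operation Kilo, Operation Charlie. That's 7 operations.
So at minimum 7 operations come before Project Alpha, putting Project Alpha no earlier than position 8. That position is achievable by scheduling exactly those predecessors first.

8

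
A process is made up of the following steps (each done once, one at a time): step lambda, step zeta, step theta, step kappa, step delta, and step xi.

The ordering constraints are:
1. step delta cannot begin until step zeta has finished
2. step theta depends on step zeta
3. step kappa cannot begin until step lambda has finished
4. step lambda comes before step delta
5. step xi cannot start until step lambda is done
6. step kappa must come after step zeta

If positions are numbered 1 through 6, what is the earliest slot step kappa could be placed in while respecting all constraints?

Every step that must precede step kappa has to come before it. Tracing all chains that end at step kappa, those steps are: step lambda, step zeta — 2 in total.
With 2 mandatory predecessors, the earliest step kappa can sit is position 2+1 = 3, and placing just those 2 first achieves it.

3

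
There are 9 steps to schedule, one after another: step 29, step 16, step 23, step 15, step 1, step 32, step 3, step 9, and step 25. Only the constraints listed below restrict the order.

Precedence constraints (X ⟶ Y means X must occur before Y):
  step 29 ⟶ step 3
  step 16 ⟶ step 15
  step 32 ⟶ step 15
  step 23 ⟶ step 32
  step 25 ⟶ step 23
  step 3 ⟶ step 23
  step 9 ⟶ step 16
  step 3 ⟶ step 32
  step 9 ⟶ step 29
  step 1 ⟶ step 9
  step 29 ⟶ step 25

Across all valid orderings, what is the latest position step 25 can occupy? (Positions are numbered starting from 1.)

The steps that are forced after step 25, directly or by a chain of constraints, are step 23, step 15, step 32. That's 3 steps.
So at least 3 steps follow step 25, putting step 25 no later than position 6. That position is achievable by scheduling everything else first.

6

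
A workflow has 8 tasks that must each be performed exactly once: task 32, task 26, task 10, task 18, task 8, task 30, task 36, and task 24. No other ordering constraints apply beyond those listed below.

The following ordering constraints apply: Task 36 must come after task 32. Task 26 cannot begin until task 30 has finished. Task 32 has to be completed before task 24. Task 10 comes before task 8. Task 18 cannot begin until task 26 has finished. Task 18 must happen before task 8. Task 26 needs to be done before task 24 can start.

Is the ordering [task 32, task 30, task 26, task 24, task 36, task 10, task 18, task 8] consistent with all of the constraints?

Every stated constraint is respected: task 26 sits at position 3, ahead of task 18 at position 7, and each of the other listed pairs likewise has the predecessor earlier in the sequence.

Yes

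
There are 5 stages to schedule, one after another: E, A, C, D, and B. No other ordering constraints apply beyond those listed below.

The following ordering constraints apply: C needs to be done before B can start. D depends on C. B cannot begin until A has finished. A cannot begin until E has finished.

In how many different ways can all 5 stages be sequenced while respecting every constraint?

9

The stages with no prerequisites are E, C; any of them can be placed first.
Systematically extending each partial ordering one stage at a time and counting, there are 9 complete orderings.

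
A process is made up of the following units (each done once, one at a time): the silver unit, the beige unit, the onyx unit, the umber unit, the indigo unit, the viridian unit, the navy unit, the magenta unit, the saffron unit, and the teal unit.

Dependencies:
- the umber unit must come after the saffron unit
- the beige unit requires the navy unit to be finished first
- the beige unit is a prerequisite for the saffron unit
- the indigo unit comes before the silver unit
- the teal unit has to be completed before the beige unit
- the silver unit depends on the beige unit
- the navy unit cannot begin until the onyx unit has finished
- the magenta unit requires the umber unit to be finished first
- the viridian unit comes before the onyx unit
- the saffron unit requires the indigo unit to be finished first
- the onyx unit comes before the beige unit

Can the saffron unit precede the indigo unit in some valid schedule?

There is a dependency chain the indigo unit → the saffron unit, so the saffron unit always comes after the indigo unit.
So no valid ordering can have the saffron unit before the indigo unit.

No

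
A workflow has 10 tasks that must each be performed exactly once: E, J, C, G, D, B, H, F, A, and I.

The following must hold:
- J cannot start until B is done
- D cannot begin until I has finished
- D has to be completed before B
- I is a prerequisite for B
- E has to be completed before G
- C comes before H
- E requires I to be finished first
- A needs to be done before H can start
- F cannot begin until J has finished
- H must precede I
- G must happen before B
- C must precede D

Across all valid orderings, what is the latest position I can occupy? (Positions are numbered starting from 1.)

4

Every task that must follow I has to come after it. Tracing all chains starting from I, those tasks are: E, J, G, D, B, F — 6 in total.
So at least 6 tasks follow I, putting I no later than position 4. That position is achievable by scheduling everything else first.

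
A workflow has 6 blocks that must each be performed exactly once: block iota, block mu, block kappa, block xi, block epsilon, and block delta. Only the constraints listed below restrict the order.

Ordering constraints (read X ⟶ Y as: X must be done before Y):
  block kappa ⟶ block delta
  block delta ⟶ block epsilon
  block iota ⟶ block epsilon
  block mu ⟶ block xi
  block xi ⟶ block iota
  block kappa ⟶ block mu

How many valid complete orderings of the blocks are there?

Block kappa is the only block with nothing required before it, so every ordering starts there.
Counting all ways to extend the partial order to a total order gives 4.

4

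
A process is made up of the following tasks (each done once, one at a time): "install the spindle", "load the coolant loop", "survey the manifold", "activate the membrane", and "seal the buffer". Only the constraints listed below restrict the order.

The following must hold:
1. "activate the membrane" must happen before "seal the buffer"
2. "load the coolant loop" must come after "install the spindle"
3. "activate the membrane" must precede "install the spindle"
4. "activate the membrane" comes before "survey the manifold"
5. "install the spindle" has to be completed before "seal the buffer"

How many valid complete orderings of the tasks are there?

Only "activate the membrane" has no prerequisites, so it must go first.
Counting all ways to extend the partial order to a total order gives 8.

8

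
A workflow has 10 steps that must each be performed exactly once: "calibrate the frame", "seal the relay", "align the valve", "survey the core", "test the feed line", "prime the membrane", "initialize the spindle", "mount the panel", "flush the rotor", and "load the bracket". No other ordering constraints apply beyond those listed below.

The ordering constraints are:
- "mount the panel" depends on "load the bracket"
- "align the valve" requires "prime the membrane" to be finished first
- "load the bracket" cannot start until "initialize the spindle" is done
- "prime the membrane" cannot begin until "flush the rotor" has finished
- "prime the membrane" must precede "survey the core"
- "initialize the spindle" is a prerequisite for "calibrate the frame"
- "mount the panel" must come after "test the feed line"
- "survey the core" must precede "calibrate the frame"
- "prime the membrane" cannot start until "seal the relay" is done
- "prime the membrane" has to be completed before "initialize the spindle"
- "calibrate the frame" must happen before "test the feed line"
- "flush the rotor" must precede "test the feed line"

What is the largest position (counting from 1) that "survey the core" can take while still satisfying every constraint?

7

Following every chain forward from "survey the core", the steps that must come later are "calibrate the frame", "test the feed line", "mount the panel" — 3 of them.
With 3 mandatory successors out of 10 steps total, the latest slot for "survey the core" is 10−3 = 7, and it's reachable by doing all non-successors before "survey the core".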